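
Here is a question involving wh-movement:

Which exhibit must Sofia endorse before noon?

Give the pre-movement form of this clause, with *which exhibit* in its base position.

Sofia must endorse which exhibit before noon.

The filler 'which exhibit' is interpreted as the direct object of 'endorse'. Wh-movement fronts it, leaving a gap right after 'endorse':
Which exhibit must Sofia endorse ___ before noon?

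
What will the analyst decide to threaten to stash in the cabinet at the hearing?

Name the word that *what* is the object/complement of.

Underlying clause: The analyst will decide to threaten to stash what in the cabinet at the hearing.
The filler 'what' is interpreted as the direct object of 'stash'. It moves to the left edge, and the trace sits right after 'stash':
What will the analyst decide to threaten to stash ___ in the cabinet at the hearing?

stash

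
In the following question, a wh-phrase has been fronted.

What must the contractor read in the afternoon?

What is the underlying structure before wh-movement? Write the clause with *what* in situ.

The filler 'what' is interpreted as the direct object of 'read'. Wh-movement fronts it, leaving a gap right after 'read':
What must the contractor read ___ in the afternoon?

The contractor must read what in the afternoon.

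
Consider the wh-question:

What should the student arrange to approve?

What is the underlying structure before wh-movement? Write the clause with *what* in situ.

The filler 'what' is interpreted as the direct object of 'approve'. Fronting leaves a gap immediately after 'approve':
What should the student arrange to approve ___?

The student should arrange to approve what.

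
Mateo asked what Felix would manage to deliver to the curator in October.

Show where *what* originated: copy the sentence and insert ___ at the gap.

Pre-movement form: Felix would manage to deliver what to the curator in October.
'what' functions as the direct object of 'deliver'. The gap is right after 'deliver'.

Mateo asked what Felix would manage to deliver ___ to the curator in October.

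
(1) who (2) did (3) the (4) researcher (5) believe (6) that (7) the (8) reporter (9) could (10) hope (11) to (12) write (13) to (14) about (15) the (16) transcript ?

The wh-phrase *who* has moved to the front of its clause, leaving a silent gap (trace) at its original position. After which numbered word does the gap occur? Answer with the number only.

Underlying clause: The researcher did believe that the reporter could hope to write to who about the transcript.
The filler 'who' is interpreted as the object of the preposition 'to'. It moves to the left edge, and the trace sits right after 'to':
Who did the researcher believe that the reporter could hope to write to ___ about the transcript?
'to' is word 13.

13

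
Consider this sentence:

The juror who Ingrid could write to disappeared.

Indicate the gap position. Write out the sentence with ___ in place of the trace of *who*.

The filler 'who' is interpreted as the object of the preposition 'to'. The gap is right after 'to'.

The juror who Ingrid could write to ___ disappeared.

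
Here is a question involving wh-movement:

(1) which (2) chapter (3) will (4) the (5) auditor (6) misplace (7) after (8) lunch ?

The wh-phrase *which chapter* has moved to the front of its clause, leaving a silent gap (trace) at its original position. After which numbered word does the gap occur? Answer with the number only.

In situ: The auditor will misplace which chapter after lunch.
'which chapter' functions as the direct object of 'misplace'. It moves to the left edge, and the trace sits right after 'misplace':
Which chapter will the auditor misplace ___ after lunch?
'misplace' is word 6.

6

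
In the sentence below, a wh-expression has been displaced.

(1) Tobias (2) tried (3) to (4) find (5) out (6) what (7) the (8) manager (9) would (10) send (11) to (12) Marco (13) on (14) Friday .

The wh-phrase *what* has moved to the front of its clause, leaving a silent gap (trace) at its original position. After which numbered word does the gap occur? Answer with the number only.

Pre-movement form: The manager would send what to Marco on Friday.
'what' is the direct object of 'send'. It moves to the left edge, and the trace sits right after 'send':
Tobias tried to find out what the manager would send ___ to Marco on Friday.
'send' is word 10.

10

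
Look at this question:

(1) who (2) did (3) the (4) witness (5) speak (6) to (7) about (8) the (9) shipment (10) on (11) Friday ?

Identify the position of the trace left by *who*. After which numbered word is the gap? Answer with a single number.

6

Pre-movement form: The witness did speak to who about the shipment on Friday.
'who' is the object of the preposition 'to'. Fronting leaves a gap immediately after 'to':
Who did the witness speak to ___ about the shipment on Friday?
'to' is word 6.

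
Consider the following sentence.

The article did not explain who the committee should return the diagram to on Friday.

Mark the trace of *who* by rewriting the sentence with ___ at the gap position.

In situ: The committee should return the diagram to who on Friday.
'who' functions as the object of the preposition 'to' (recipient of 'return'). The gap is right after 'to'.

The article did not explain who the committee should return the diagram to ___ on Friday.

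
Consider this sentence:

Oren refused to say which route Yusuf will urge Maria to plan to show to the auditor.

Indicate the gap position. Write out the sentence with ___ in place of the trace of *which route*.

Pre-movement form: Yusuf will urge Maria to plan to show which route to the auditor.
'which route' is the direct object of 'show'. The gap is right after 'show'.

Oren refused to say which route Yusuf will urge Maria to plan to show ___ to the auditor.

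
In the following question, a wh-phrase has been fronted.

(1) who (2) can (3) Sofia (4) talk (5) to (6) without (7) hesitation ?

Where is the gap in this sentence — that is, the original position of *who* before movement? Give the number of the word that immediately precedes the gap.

5

Before movement: Sofia can talk to who without hesitation.
The filler 'who' is interpreted as the object of the preposition 'to'. Fronting leaves a gap immediately after 'to':
Who can Sofia talk to ___ without hesitation?
'to' is word 5.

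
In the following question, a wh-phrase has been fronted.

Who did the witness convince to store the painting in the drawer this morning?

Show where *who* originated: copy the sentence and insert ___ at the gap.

Who did the witness convince ___ to store the painting in the drawer this morning?

Underlying clause: The witness did convince who to store the painting in the drawer this morning.
'who' functions as the direct object of 'convince'. The gap is right after 'convince'.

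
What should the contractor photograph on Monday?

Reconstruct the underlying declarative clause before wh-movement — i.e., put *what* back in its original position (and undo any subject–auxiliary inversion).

The filler 'what' is interpreted as the direct object of 'photograph'. Fronting leaves a gap immediately after 'photograph':
What should the contractor photograph ___ on Monday?

The contractor should photograph what on Monday.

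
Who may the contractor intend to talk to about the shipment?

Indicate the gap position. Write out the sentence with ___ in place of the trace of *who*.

Pre-movement form: The contractor may intend to talk to who about the shipment.
The filler 'who' is interpreted as the object of the preposition 'to'. The gap is right after 'to'.

Who may the contractor intend to talk to ___ about the shipment?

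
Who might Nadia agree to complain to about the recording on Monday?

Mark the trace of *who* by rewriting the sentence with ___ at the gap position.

In situ: Nadia might agree to complain to who about the recording on Monday.
'who' functions as the object of the preposition 'to'. The gap is right after 'to'.

Who might Nadia agree to complain to ___ about the recording on Monday?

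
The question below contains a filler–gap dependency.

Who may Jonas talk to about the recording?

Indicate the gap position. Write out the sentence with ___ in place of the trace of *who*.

Who may Jonas talk to ___ about the recording?

Before movement: Jonas may talk to who about the recording.
'who' functions as the object of the preposition 'to'. The gap is right after 'to'.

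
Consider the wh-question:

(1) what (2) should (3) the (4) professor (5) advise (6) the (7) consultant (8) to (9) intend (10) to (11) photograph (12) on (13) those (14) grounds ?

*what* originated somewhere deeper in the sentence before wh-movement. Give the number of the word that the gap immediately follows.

In situ: The professor should advise the consultant to intend to photograph what on those grounds.
'what' is the direct object of 'photograph'. Wh-movement fronts it, leaving a gap right after 'photograph':
What should the professor advise the consultant to intend to photograph ___ on those grounds?
'photograph' is word 11.

11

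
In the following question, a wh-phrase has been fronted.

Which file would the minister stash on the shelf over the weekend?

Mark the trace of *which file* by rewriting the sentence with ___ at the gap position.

In situ: The minister would stash which file on the shelf over the weekend.
'which file' functions as the direct object of 'stash'. The gap is right after 'stash'.

Which file would the minister stash ___ on the shelf over the weekend?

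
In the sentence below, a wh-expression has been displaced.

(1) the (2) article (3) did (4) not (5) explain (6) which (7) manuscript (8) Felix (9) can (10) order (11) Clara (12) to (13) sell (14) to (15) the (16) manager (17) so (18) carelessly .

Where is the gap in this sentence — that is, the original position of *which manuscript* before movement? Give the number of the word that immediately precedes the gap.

13

Pre-movement form: Felix can order Clara to sell which manuscript to the manager so carelessly.
'which manuscript' functions as the direct object of 'sell'. It moves to the left edge, and the trace sits right after 'sell':
The article did not explain which manuscript Felix can order Clara to sell ___ to the manager so carelessly.
'sell' is word 13.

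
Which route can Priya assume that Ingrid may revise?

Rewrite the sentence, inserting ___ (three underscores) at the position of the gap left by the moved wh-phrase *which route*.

Pre-movement form: Priya can assume that Ingrid may revise which route.
'which route' is the direct object of 'revise'. The gap is right after 'revise'.

Which route can Priya assume that Ingrid may revise ___?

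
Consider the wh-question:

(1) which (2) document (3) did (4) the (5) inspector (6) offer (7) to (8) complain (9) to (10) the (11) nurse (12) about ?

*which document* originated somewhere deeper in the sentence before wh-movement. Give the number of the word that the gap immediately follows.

12

Before movement: The inspector did offer to complain to the nurse about which document.
'which document' is the object of the preposition 'about'. It moves to the left edge, and the trace sits right after 'about':
Which document did the inspector offer to complain to the nurse about ___?
'about' is word 12.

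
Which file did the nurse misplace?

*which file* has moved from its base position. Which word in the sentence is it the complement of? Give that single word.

In situ: The nurse did misplace which file.
'which file' is the direct object of 'misplace'. It moves to the left edge, and the trace sits right after 'misplace':
Which file did the nurse misplace ___?

misplace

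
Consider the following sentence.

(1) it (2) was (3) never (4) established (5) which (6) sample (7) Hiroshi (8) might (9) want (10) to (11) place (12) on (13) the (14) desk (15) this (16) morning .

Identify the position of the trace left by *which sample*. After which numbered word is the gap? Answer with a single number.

In situ: Hiroshi might want to place which sample on the desk this morning.
The filler 'which sample' is interpreted as the direct object of 'place'. Wh-movement fronts it, leaving a gap right after 'place':
It was never established which sample Hiroshi might want to place ___ on the desk this morning.
'place' is word 11.

11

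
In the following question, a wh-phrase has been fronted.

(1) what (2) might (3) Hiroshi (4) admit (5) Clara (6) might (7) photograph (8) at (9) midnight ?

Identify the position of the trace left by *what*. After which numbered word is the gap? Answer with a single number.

7

Underlying clause: Hiroshi might admit Clara might photograph what at midnight.
'what' is the direct object of 'photograph'. Fronting leaves a gap immediately after 'photograph':
What might Hiroshi admit Clara might photograph ___ at midnight?
'photograph' is word 7.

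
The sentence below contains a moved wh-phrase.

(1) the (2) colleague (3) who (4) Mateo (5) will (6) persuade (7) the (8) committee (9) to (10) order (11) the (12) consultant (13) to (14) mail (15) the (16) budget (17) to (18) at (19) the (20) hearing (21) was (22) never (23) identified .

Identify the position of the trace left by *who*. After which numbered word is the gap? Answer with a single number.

'who' is the object of the preposition 'to' (recipient of 'mail'). Wh-movement fronts it, leaving a gap right after 'to':
The colleague who Mateo will persuade the committee to order the consultant to mail the budget to ___ at the hearing was never identified.
'to' is word 17.

17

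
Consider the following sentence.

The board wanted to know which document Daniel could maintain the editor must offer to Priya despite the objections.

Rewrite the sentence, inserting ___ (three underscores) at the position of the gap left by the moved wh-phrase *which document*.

The board wanted to know which document Daniel could maintain the editor must offer ___ to Priya despite the objections.

Before movement: Daniel could maintain the editor must offer which document to Priya despite the objections.
'which document' is the direct object of 'offer'. The gap is right after 'offer'.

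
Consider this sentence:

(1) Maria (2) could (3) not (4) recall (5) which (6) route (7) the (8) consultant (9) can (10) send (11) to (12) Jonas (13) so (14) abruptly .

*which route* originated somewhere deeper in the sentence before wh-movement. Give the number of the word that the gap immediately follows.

In situ: The consultant can send which route to Jonas so abruptly.
'which route' functions as the direct object of 'send'. Fronting leaves a gap immediately after 'send':
Maria could not recall which route the consultant can send ___ to Jonas so abruptly.
'send' is word 10.

10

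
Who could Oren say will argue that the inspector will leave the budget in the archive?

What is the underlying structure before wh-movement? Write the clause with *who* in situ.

Oren could say who will argue that the inspector will leave the budget in the archive.

The filler 'who' is interpreted as the subject of the clause embedded under 'say'. Fronting leaves a gap immediately after 'say':
Who could Oren say ___ will argue that the inspector will leave the budget in the archive?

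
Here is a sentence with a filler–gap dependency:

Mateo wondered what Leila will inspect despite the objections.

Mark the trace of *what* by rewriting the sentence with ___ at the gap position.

Mateo wondered what Leila will inspect ___ despite the objections.

In situ: Leila will inspect what despite the objections.
The filler 'what' is interpreted as the direct object of 'inspect'. The gap is right after 'inspect'.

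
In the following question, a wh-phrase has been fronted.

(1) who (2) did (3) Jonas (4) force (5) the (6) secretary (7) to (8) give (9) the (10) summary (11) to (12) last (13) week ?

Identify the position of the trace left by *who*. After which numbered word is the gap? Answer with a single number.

11

Pre-movement form: Jonas did force the secretary to give the summary to who last week.
The filler 'who' is interpreted as the object of the preposition 'to' (recipient of 'give'). It moves to the left edge, and the trace sits right after 'to':
Who did Jonas force the secretary to give the summary to ___ last week?
'to' is word 11.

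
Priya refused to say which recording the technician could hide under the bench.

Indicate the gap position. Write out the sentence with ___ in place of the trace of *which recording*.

Pre-movement form: The technician could hide which recording under the bench.
The filler 'which recording' is interpreted as the direct object of 'hide'. The gap is right after 'hide'.

Priya refused to say which recording the technician could hide ___ under the bench.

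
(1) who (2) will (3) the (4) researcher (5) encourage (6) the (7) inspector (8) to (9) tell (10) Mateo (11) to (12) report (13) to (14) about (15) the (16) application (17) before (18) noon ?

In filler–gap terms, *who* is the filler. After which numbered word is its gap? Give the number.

13

Underlying clause: The researcher will encourage the inspector to tell Mateo to report to who about the application before noon.
The filler 'who' is interpreted as the object of the preposition 'to'. It moves to the left edge, and the trace sits right after 'to':
Who will the researcher encourage the inspector to tell Mateo to report to ___ about the application before noon?
'to' is word 13.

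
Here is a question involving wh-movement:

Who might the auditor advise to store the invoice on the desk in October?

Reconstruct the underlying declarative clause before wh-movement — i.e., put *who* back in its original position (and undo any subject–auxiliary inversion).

The auditor might advise who to store the invoice on the desk in October.

'who' functions as the direct object of 'advise'. Wh-movement fronts it, leaving a gap right after 'advise':
Who might the auditor advise ___ to store the invoice on the desk in October?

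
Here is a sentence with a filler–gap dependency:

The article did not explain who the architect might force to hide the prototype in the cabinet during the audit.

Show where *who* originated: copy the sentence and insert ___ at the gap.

The article did not explain who the architect might force ___ to hide the prototype in the cabinet during the audit.

Underlying clause: The architect might force who to hide the prototype in the cabinet during the audit.
'who' functions as the direct object of 'force'. The gap is right after 'force'.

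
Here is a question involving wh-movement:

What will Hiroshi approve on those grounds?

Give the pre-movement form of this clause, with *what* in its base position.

Hiroshi will approve what on those grounds.

'what' is the direct object of 'approve'. Fronting leaves a gap immediately after 'approve':
What will Hiroshi approve ___ on those grounds?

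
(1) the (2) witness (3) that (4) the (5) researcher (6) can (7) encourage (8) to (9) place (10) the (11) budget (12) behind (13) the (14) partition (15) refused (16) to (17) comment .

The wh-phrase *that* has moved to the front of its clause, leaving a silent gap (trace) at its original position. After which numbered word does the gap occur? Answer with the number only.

The filler 'that' is interpreted as the direct object of 'encourage'. It moves to the left edge, and the trace sits right after 'encourage':
The witness that the researcher can encourage ___ to place the budget behind the partition refused to comment.
'encourage' is word 7.

7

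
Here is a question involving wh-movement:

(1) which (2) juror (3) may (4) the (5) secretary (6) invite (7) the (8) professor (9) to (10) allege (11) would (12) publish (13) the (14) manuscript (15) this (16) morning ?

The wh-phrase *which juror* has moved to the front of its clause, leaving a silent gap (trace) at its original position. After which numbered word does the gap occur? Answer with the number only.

Before movement: The secretary may invite the professor to allege which juror would publish the manuscript this morning.
'which juror' is the subject of the clause embedded under 'allege'. Wh-movement fronts it, leaving a gap right after 'allege':
Which juror may the secretary invite the professor to allege ___ would publish the manuscript this morning?
'allege' is word 10.

10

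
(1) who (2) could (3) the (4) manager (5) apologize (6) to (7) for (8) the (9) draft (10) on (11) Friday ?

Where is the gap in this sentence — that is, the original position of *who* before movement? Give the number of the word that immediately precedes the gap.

Underlying clause: The manager could apologize to who for the draft on Friday.
The filler 'who' is interpreted as the object of the preposition 'to'. It moves to the left edge, and the trace sits right after 'to':
Who could the manager apologize to ___ for the draft on Friday?
'to' is word 6.

6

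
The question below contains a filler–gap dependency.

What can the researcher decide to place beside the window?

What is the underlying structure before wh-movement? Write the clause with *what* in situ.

'what' functions as the direct object of 'place'. Wh-movement fronts it, leaving a gap right after 'place':
What can the researcher decide to place ___ beside the window?

The researcher can decide to place what beside the window.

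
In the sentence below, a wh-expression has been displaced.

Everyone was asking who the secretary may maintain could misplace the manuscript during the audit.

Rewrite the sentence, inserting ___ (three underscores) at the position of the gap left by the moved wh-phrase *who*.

Pre-movement form: The secretary may maintain who could misplace the manuscript during the audit.
'who' is the subject of the clause embedded under 'maintain'. The gap is right after 'maintain'.

Everyone was asking who the secretary may maintain ___ could misplace the manuscript during the audit.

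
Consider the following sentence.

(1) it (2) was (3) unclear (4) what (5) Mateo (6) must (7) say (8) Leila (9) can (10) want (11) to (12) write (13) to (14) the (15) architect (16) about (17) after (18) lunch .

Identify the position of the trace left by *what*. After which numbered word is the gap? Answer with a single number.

16

Underlying clause: Mateo must say Leila can want to write to the architect about what after lunch.
'what' functions as the object of the preposition 'about'. Fronting leaves a gap immediately after 'about':
It was unclear what Mateo must say Leila can want to write to the architect about ___ after lunch.
'about' is word 16.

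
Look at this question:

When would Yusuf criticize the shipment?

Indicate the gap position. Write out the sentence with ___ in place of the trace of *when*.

In situ: Yusuf would criticize the shipment when.
'when' is the temporal adjunct. The gap is right after 'shipment'.

When would Yusuf criticize the shipment ___?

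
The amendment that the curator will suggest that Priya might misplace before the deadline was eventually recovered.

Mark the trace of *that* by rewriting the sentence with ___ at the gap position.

The amendment that the curator will suggest that Priya might misplace ___ before the deadline was eventually recovered.

'that' is the direct object of 'misplace'. The gap is right after 'misplace'.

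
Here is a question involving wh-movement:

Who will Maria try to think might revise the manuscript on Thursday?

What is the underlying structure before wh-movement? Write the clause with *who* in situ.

'who' is the subject of the clause embedded under 'think'. Wh-movement fronts it, leaving a gap right after 'think':
Who will Maria try to think ___ might revise the manuscript on Thursday?

Maria will try to think who might revise the manuscript on Thursday.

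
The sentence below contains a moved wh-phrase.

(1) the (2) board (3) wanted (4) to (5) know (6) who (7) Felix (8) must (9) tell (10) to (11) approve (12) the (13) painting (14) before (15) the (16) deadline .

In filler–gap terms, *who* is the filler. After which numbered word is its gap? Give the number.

9

Pre-movement form: Felix must tell who to approve the painting before the deadline.
The filler 'who' is interpreted as the direct object of 'tell'. It moves to the left edge, and the trace sits right after 'tell':
The board wanted to know who Felix must tell ___ to approve the painting before the deadline.
'tell' is word 9.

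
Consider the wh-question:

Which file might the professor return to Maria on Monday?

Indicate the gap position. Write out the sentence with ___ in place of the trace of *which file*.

In situ: The professor might return which file to Maria on Monday.
'which file' functions as the direct object of 'return'. The gap is right after 'return'.

Which file might the professor return ___ to Maria on Monday?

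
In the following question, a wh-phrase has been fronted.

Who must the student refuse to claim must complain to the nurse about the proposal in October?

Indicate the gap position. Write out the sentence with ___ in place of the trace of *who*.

Who must the student refuse to claim ___ must complain to the nurse about the proposal in October?

In situ: The student must refuse to claim who must complain to the nurse about the proposal in October.
'who' is the subject of the clause embedded under 'claim'. The gap is right after 'claim'.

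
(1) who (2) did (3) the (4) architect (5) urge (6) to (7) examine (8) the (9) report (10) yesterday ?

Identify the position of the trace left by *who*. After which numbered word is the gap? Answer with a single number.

In situ: The architect did urge who to examine the report yesterday.
'who' functions as the direct object of 'urge'. It moves to the left edge, and the trace sits right after 'urge':
Who did the architect urge ___ to examine the report yesterday?
'urge' is word 5.

5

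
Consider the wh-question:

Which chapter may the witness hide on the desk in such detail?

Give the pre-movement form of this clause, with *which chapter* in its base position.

The filler 'which chapter' is interpreted as the direct object of 'hide'. Wh-movement fronts it, leaving a gap right after 'hide':
Which chapter may the witness hide ___ on the desk in such detail?

The witness may hide which chapter on the desk in such detail.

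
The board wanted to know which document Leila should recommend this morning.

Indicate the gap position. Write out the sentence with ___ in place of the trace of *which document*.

The board wanted to know which document Leila should recommend ___ this morning.

In situ: Leila should recommend which document this morning.
The filler 'which document' is interpreted as the direct object of 'recommend'. The gap is right after 'recommend'.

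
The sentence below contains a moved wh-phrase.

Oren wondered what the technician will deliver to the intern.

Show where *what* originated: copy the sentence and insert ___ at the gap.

Oren wondered what the technician will deliver ___ to the intern.

Before movement: The technician will deliver what to the intern.
'what' is the direct object of 'deliver'. The gap is right after 'deliver'.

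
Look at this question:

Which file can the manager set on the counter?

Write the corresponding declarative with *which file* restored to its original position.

'which file' is the direct object of 'set'. It moves to the left edge, and the trace sits right after 'set':
Which file can the manager set ___ on the counter?

The manager can set which file on the counter.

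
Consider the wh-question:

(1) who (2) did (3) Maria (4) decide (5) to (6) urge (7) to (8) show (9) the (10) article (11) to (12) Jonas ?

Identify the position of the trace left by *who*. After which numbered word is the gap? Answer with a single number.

Before movement: Maria did decide to urge who to show the article to Jonas.
The filler 'who' is interpreted as the direct object of 'urge'. It moves to the left edge, and the trace sits right after 'urge':
Who did Maria decide to urge ___ to show the article to Jonas?
'urge' is word 6.

6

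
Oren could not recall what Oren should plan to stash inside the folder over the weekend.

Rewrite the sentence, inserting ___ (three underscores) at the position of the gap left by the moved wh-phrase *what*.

Underlying clause: Oren should plan to stash what inside the folder over the weekend.
'what' functions as the direct object of 'stash'. The gap is right after 'stash'.

Oren could not recall what Oren should plan to stash ___ inside the folder over the weekend.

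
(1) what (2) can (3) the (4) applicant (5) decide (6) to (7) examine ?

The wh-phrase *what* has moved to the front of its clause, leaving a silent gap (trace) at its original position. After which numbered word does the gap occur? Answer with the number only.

Before movement: The applicant can decide to examine what.
'what' functions as the direct object of 'examine'. Wh-movement fronts it, leaving a gap right after 'examine':
What can the applicant decide to examine ___?
'examine' is word 7.

7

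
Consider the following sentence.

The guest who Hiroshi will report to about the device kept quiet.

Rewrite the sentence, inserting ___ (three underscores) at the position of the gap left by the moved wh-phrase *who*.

'who' functions as the object of the preposition 'to'. The gap is right after 'to'.

The guest who Hiroshi will report to ___ about the device kept quiet.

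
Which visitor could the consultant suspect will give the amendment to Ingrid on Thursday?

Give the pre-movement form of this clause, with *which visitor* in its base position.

The consultant could suspect which visitor will give the amendment to Ingrid on Thursday.

'which visitor' is the subject of the clause embedded under 'suspect'. Wh-movement fronts it, leaving a gap right after 'suspect':
Which visitor could the consultant suspect ___ will give the amendment to Ingrid on Thursday?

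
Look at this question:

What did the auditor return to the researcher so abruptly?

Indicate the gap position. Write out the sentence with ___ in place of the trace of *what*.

What did the auditor return ___ to the researcher so abruptly?

In situ: The auditor did return what to the researcher so abruptly.
'what' functions as the direct object of 'return'. The gap is right after 'return'.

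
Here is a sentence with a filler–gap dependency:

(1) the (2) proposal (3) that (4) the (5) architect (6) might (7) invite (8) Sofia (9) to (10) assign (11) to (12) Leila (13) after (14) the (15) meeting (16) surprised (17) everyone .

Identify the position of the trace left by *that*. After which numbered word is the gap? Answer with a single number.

10

'that' functions as the direct object of 'assign'. Fronting leaves a gap immediately after 'assign':
The proposal that the architect might invite Sofia to assign ___ to Leila after the meeting surprised everyone.
'assign' is word 10.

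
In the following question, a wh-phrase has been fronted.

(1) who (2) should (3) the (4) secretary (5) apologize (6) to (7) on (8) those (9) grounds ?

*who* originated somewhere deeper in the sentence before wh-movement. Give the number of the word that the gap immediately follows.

6

Pre-movement form: The secretary should apologize to who on those grounds.
The filler 'who' is interpreted as the object of the preposition 'to'. Fronting leaves a gap immediately after 'to':
Who should the secretary apologize to ___ on those grounds?
'to' is word 6.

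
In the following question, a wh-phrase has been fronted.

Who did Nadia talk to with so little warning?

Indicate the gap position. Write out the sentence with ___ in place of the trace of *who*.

Who did Nadia talk to ___ with so little warning?

Before movement: Nadia did talk to who with so little warning.
'who' is the object of the preposition 'to'. The gap is right after 'to'.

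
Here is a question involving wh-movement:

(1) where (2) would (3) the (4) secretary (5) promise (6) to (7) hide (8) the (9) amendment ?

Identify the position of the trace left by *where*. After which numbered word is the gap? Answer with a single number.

9

Pre-movement form: The secretary would promise to hide the amendment where.
The filler 'where' is interpreted as the locative complement of 'hide'. Fronting leaves a gap immediately after 'amendment':
Where would the secretary promise to hide the amendment ___?
'amendment' is word 9.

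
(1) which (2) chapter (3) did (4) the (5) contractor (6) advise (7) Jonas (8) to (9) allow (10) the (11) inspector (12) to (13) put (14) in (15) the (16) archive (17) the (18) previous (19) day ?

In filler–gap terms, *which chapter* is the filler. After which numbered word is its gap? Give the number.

13

In situ: The contractor did advise Jonas to allow the inspector to put which chapter in the archive the previous day.
'which chapter' is the direct object of 'put'. It moves to the left edge, and the trace sits right after 'put':
Which chapter did the contractor advise Jonas to allow the inspector to put ___ in the archive the previous day?
'put' is word 13.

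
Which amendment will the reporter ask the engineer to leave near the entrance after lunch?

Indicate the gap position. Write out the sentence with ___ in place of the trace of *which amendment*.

Which amendment will the reporter ask the engineer to leave ___ near the entrance after lunch?

Underlying clause: The reporter will ask the engineer to leave which amendment near the entrance after lunch.
'which amendment' functions as the direct object of 'leave'. The gap is right after 'leave'.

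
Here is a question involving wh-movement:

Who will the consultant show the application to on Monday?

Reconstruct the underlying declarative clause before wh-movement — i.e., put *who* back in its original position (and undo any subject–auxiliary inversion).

The consultant will show the application to who on Monday.

'who' functions as the object of the preposition 'to' (recipient of 'show'). It moves to the left edge, and the trace sits right after 'to':
Who will the consultant show the application to ___ on Monday?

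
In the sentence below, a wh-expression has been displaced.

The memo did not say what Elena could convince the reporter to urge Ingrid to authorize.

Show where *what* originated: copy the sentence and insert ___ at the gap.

The memo did not say what Elena could convince the reporter to urge Ingrid to authorize ___.

Underlying clause: Elena could convince the reporter to urge Ingrid to authorize what.
'what' functions as the direct object of 'authorize'. The gap is right after 'authorize'.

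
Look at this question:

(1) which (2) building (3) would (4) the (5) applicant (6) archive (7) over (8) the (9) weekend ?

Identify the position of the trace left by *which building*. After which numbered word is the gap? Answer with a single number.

Before movement: The applicant would archive which building over the weekend.
'which building' functions as the direct object of 'archive'. Fronting leaves a gap immediately after 'archive':
Which building would the applicant archive ___ over the weekend?
'archive' is word 6.

6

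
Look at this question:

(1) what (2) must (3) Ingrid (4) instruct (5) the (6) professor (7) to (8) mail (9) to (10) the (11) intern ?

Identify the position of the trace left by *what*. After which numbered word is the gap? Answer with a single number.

Pre-movement form: Ingrid must instruct the professor to mail what to the intern.
'what' is the direct object of 'mail'. Fronting leaves a gap immediately after 'mail':
What must Ingrid instruct the professor to mail ___ to the intern?
'mail' is word 8.

8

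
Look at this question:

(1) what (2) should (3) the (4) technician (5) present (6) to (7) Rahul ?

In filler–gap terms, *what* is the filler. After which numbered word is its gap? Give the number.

5

Pre-movement form: The technician should present what to Rahul.
'what' functions as the direct object of 'present'. It moves to the left edge, and the trace sits right after 'present':
What should the technician present ___ to Rahul?
'present' is word 5.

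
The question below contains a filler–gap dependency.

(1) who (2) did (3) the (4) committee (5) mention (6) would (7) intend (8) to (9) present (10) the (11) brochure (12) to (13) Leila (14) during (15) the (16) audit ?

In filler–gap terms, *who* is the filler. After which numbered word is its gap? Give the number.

5

Underlying clause: The committee did mention who would intend to present the brochure to Leila during the audit.
'who' functions as the subject of the clause embedded under 'mention'. It moves to the left edge, and the trace sits right after 'mention':
Who did the committee mention ___ would intend to present the brochure to Leila during the audit?
'mention' is word 5.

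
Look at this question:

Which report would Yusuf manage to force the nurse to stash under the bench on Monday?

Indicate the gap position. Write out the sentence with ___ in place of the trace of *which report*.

Which report would Yusuf manage to force the nurse to stash ___ under the bench on Monday?

Underlying clause: Yusuf would manage to force the nurse to stash which report under the bench on Monday.
The filler 'which report' is interpreted as the direct object of 'stash'. The gap is right after 'stash'.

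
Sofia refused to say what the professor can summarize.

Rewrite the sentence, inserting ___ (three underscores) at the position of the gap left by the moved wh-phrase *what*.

Underlying clause: The professor can summarize what.
'what' functions as the direct object of 'summarize'. The gap is right after 'summarize'.

Sofia refused to say what the professor can summarize ___.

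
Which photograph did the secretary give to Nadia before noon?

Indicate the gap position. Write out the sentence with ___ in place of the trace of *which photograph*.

Before movement: The secretary did give which photograph to Nadia before noon.
The filler 'which photograph' is interpreted as the direct object of 'give'. The gap is right after 'give'.

Which photograph did the secretary give ___ to Nadia before noon?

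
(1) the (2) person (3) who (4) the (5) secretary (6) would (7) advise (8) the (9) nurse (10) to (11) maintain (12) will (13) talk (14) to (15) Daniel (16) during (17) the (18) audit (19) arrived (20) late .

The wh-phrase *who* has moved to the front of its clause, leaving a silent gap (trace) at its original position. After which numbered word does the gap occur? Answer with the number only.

11

'who' is the subject of the clause embedded under 'maintain'. Wh-movement fronts it, leaving a gap right after 'maintain':
The person who the secretary would advise the nurse to maintain ___ will talk to Daniel during the audit arrived late.
'maintain' is word 11.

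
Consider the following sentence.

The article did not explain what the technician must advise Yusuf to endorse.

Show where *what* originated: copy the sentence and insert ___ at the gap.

Pre-movement form: The technician must advise Yusuf to endorse what.
The filler 'what' is interpreted as the direct object of 'endorse'. The gap is right after 'endorse'.

The article did not explain what the technician must advise Yusuf to endorse ___.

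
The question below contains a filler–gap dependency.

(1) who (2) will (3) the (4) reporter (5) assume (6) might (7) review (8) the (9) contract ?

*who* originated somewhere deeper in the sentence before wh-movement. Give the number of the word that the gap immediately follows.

5

Pre-movement form: The reporter will assume who might review the contract.
The filler 'who' is interpreted as the subject of the clause embedded under 'assume'. Fronting leaves a gap immediately after 'assume':
Who will the reporter assume ___ might review the contract?
'assume' is word 5.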